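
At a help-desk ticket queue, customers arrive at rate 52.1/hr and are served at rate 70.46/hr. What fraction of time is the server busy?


ρ = λ/μ = 52.1/70.46 = 0.7394

Final: 0.7394


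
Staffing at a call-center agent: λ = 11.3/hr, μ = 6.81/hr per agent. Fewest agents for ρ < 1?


Stability requires cμ > λ ⇔ c > λ/μ.
λ/μ = 11.3/6.81 = 1.6593
Minimum integer c = ⌊1.6593⌋ + 1 = 2
Check: 2·6.81 = 13.62 > 11.3, while 1·6.81 = 6.81 ≤ 11.3

Final: 2 servers


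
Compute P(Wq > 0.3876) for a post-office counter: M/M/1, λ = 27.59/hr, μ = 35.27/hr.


ρ = 27.59/35.27 = 0.7823
P(Wq > t) = ρ·e^{−(μ−λ)t} = 0.7823·e^{−2.9768}
= 0.7823·0.050957 = 0.039861

Final: 0.039861


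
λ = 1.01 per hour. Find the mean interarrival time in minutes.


Mean interarrival time = 1/λ = 1/1.01 hour = 0.99010 hour
In minutes: 0.99010 × 60 = 59.4059 min

Final: 59.4059 min


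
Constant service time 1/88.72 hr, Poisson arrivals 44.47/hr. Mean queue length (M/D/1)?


ρ = 44.47/88.72 = 0.5012
M/D/1: Lq = ρ²/(2(1−ρ)) = 0.2512/(2·0.4988) = 0.25187

Final: 0.25187


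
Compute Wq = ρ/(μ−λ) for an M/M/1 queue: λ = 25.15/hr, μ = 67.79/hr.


ρ = 25.15/67.79 = 0.3710
Wq = ρ/(μ−λ) = 0.3710/(67.79 − 25.15) = 0.3710/42.64 = 0.008701 hr

Final: 0.008701 hr


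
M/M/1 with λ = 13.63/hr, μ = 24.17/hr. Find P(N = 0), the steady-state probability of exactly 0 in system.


ρ = 13.63/24.17 = 0.5639
P_n = (1−ρ)·ρ^n = (1 − 0.5639)·0.5639^0 = 0.4361·1.000000 = 0.436078

Final: 0.436078


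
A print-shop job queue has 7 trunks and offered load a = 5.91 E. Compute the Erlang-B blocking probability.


B(c,a) = (a^c/c!) / Σ_{k=0}^{c} a^k/k!
a^7/7! = 49.966834
Σ terms (k=0..7): 1.00000 + 5.91000 + 17.46405 + 34.40418 + 50.83217 + 60.08363 + 59.18237 + 49.96683 = 278.843240
B = 49.966834/278.843240 = 0.179193

Final: 0.179193


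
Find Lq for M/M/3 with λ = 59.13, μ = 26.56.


a = λ/μ = 2.2263; ρ = a/3 = 0.7421
P₀ = 0.077912
Lq = P₀·a^c·ρ / (c!·(1−ρ)²) = 0.077912·11.03416·0.7421/(6·0.06652)
= 1.59854

Final: 1.59854


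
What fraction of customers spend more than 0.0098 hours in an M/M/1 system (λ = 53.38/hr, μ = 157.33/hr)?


W ~ Exponential(μ−λ) for M/M/1.
μ − λ = 157.33 − 53.38 = 103.9500
P(W > t) = e^{−(μ−λ)t} = e^{−1.0187} = 0.361060

Final: 0.361060


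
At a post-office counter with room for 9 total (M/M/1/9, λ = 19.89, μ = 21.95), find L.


ρ = 19.89/21.95 = 0.9062
L = ρ[1 − (K+1)ρ^K + Kρ^(K+1)] / [(1−ρ)(1−ρ^(K+1))]
Numerator: 0.9062·(1 − 10·0.411910 + 9·0.373252) = 0.217631
Denominator: (0.09385)·(0.626748) = 0.058820
L = 0.217631/0.058820 = 3.7000

Final: 3.7000


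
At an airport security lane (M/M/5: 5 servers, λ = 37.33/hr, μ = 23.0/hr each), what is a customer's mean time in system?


a = 1.6230; ρ = 0.3246; P₀ = 0.196816
Lq = P₀·a^c·ρ/(c!(1−ρ)²) = 0.01315
Wq = Lq/λ = 0.01315/37.33 = 0.0003521 hr
W = Wq + 1/μ = 0.0003521 + 0.04348 = 0.04383 hr

Final: 0.04383 hr


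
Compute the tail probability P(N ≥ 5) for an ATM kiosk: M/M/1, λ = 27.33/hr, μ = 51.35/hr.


ρ = 27.33/51.35 = 0.5322
P(N ≥ n) = ρ^n = 0.5322^5 = 0.042707

Final: 0.042707


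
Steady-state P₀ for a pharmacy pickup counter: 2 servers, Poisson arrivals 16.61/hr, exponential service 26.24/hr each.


a = λ/μ = 16.61/26.24 = 0.6330; ρ = a/c = 0.3165
Σ_{k=0}^{1} a^k/k! (terms k=0..1) = 1.00000 + 0.63300 = 1.63300
Tail: a^2/(2!(1−ρ)) = 0.40069/(2·0.6835) = 0.29312
P₀ = 1/(1.63300 + 0.29312) = 1/1.92612 = 0.519178

Final: 0.519178


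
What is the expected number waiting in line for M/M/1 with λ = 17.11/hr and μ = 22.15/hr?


ρ = 17.11/22.15 = 0.7725
Lq = ρ²/(1−ρ) = 0.5967/0.2275 = 2.6224

Final: 2.6224


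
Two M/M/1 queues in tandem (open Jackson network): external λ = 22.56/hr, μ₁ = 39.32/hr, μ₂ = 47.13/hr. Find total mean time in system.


Each node sees arrival rate λ = 22.56/hr (tandem ⇒ throughput preserved).
W₁ = 1/(μ₁−λ) = 1/(39.32−22.56) = 0.05967 hr
W₂ = 1/(μ₂−λ) = 1/(47.13−22.56) = 0.04070 hr
W_total = W₁ + W₂ = 0.05967 + 0.04070 = 0.10037 hr

Final: 0.10037 hr


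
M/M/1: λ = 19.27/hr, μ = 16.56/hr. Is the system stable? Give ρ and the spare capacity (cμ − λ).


Total capacity cμ = 1·16.56 = 16.56/hr
ρ = λ/(cμ) = 19.27/16.56 = 1.1636
Stable ⇔ ρ < 1: NO
Spare capacity = cμ − λ = 16.56 − 19.27 = -2.71/hr

Final: ρ = 1.1636; unstable; margin = -2.71/hr


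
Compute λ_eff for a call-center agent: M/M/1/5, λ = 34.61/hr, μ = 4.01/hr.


ρ = 8.6309; P_K = (1−ρ)ρ^5/(1−ρ^6) = 0.884140
λ_eff = λ(1 − P_K) = 34.61·(1 − 0.884140) = 34.61·0.115860 = 4.0099 /hr

Final: 4.0099 /hr


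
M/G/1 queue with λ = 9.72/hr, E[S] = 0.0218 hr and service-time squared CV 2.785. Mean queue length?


ρ = λ·E[S] = 9.72·0.0218 = 0.2119
Lq = ρ²(1+C_s²)/(2(1−ρ)) = 0.04490·(1+2.785)/(2·0.7881)
= 0.04490·3.7850/1.5762 = 0.10782

Final: 0.10782


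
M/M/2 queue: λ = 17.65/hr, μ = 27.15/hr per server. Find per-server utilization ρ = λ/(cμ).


ρ = λ/(cμ) = 17.65/(2·27.15) = 17.65/54.30 = 0.3250

Final: 0.3250


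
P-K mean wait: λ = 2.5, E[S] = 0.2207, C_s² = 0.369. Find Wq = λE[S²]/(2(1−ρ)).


ρ = λ·E[S] = 2.5·0.2207 = 0.5517
E[S²] = E[S]²(1+C_s²) = 0.2207²·(1+0.369) = 0.066682
Wq = λ·E[S²]/(2(1−ρ)) = 2.5·0.066682/(2·0.4483) = 0.18595 hr

Final: 0.18595 hr


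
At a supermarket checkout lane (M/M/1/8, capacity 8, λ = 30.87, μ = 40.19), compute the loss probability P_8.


ρ = λ/μ = 30.87/40.19 = 0.7681
P_K = (1−ρ)ρ^K/(1−ρ^(K+1)) = (0.2319·0.121157)/(1 − 0.093061)
= 0.028096/0.906939 = 0.030979

Final: 0.030979


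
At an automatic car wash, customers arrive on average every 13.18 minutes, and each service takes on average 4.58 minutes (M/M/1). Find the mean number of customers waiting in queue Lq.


λ = 60/13.18 = 4.5524 /hr
μ = 60/4.58 = 13.1004 /hr
ρ = λ/μ = 4.5524/13.1004 = 0.3475
Lq = ρ²/(1−ρ) = 0.1208/0.6525 = 0.1851

Final: 0.1851


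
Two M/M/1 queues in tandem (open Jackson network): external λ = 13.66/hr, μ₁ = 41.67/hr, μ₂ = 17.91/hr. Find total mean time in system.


Each node sees arrival rate λ = 13.66/hr (tandem ⇒ throughput preserved).
W₁ = 1/(μ₁−λ) = 1/(41.67−13.66) = 0.03570 hr
W₂ = 1/(μ₂−λ) = 1/(17.91−13.66) = 0.23529 hr
W_total = W₁ + W₂ = 0.03570 + 0.23529 = 0.27100 hr

Final: 0.27100 hr


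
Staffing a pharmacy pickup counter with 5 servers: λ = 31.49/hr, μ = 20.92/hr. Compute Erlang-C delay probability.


a = λ/μ = 1.5053; ρ = a/5 = 0.3011
P₀ = 0.221600 (from M/M/c formula)
C(c,a) = [a^c/(c!(1−ρ))]·P₀ = [7.72778/(120·0.6989)]·0.221600
= 0.09214·0.221600 = 0.020417

Final: 0.020417


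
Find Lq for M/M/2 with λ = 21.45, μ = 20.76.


a = λ/μ = 1.0332; ρ = a/2 = 0.5166
P₀ = 0.318723
Lq = P₀·a^c·ρ / (c!·(1−ρ)²) = 0.318723·1.06758·0.5166/(2·0.23366)
= 0.37616

Final: 0.37616


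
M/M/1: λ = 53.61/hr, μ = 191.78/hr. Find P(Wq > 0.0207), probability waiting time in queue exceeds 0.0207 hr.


ρ = 53.61/191.78 = 0.2795
P(Wq > t) = ρ·e^{−(μ−λ)t} = 0.2795·e^{−2.8601}
= 0.2795·0.057262 = 0.016007

Final: 0.016007


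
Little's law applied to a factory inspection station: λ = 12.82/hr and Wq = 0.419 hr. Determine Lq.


Lq = λWq = 12.82·0.419 = 5.3716

Final: 5.3716


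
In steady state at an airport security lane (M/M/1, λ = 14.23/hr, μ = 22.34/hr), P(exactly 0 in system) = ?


ρ = 14.23/22.34 = 0.6370
P_n = (1−ρ)·ρ^n = (1 − 0.6370)·0.6370^0 = 0.3630·1.000000 = 0.363026

Final: 0.363026


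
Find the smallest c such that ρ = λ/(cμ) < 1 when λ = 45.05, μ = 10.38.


Stability requires cμ > λ ⇔ c > λ/μ.
λ/μ = 45.05/10.38 = 4.3401
Minimum integer c = ⌊4.3401⌋ + 1 = 5
Check: 5·10.38 = 51.90 > 45.05, while 4·10.38 = 41.52 ≤ 45.05

Final: 5 servers


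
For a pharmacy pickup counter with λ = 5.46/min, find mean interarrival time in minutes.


Mean interarrival time = 1/λ = 1/5.46 minute = 0.18315 minute
In minutes: 0.18315 × 1 = 0.1832 min

Final: 0.1832 min


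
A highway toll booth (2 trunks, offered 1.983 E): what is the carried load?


B(2,1.983) = 0.397270 (Erlang-B)
Carried load = a(1 − B) = 1.983·(1 − 0.397270) = 1.983·0.602730 = 1.1952 E

Final: 1.1952 Erlangs


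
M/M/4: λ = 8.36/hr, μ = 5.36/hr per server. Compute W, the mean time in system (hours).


a = 1.5597; ρ = 0.3899; P₀ = 0.207789
Lq = P₀·a^c·ρ/(c!(1−ρ)²) = 0.05368
Wq = Lq/λ = 0.05368/8.36 = 0.006421 hr
W = Wq + 1/μ = 0.006421 + 0.18657 = 0.19299 hr

Final: 0.19299 hr


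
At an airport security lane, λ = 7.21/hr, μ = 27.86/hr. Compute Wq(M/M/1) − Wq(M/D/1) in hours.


ρ = 7.21/27.86 = 0.2588
Wq(M/M/1) = ρ/(μ−λ) = 0.2588/20.65 = 0.01253 hr
Wq(M/D/1) = ρ/(2(μ−λ)) = 0.006266 hr
Savings = 0.01253 − 0.006266 = 0.006266 hr

Final: 0.006266 hr


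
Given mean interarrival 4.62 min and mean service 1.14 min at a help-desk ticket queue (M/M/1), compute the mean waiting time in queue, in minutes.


λ = 60/4.62 = 12.9870 /hr
μ = 60/1.14 = 52.6316 /hr
ρ = λ/μ = 12.9870/52.6316 = 0.2468
Wq = ρ/(μ−λ) = 0.2468/(52.6316−12.9870) = 0.006224 hr
In minutes: 0.006224·60 = 0.3734 min

Final: 0.3734 min


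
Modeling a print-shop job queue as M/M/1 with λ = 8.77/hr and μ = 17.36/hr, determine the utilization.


ρ = λ/μ = 8.77/17.36 = 0.5052

Final: 0.5052


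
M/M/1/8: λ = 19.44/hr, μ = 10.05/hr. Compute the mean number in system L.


ρ = 19.44/10.05 = 1.9343
L = ρ[1 − (K+1)ρ^K + Kρ^(K+1)] / [(1−ρ)(1−ρ^(K+1))]
Numerator: 1.9343·(1 − 9·195.993465 + 8·379.115717) = 2456.567136
Denominator: (-0.9343)·(-378.115717) = 353.284237
L = 2456.567136/353.284237 = 6.9535

Final: 6.9535


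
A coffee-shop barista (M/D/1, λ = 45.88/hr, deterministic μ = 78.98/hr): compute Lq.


ρ = 45.88/78.98 = 0.5809
M/D/1: Lq = ρ²/(2(1−ρ)) = 0.3375/(2·0.4191) = 0.40260

Final: 0.40260


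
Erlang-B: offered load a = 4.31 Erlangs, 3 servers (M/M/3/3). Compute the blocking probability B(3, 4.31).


B(c,a) = (a^c/c!) / Σ_{k=0}^{c} a^k/k!
a^3/3! = 13.343832
Σ terms (k=0..3): 1.00000 + 4.31000 + 9.28805 + 13.34383 = 27.941882
B = 13.343832/27.941882 = 0.477557

Final: 0.477557


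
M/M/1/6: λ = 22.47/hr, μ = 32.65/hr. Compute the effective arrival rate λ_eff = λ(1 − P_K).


ρ = 0.6882; P_K = (1−ρ)ρ^6/(1−ρ^7) = 0.035741
λ_eff = λ(1 − P_K) = 22.47·(1 − 0.035741) = 22.47·0.964259 = 21.6669 /hr

Final: 21.6669 /hr


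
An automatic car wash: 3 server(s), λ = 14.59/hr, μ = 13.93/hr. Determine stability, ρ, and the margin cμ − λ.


Total capacity cμ = 3·13.93 = 41.79/hr
ρ = λ/(cμ) = 14.59/41.79 = 0.3491
Stable ⇔ ρ < 1: YES
Spare capacity = cμ − λ = 41.79 − 14.59 = 27.20/hr

Final: ρ = 0.3491; stable; margin = 27.20/hr


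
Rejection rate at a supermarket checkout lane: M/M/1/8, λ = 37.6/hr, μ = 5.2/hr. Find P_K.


ρ = λ/μ = 37.6/5.2 = 7.2308
P_K = (1−ρ)ρ^K/(1−ρ^(K+1)) = (-6.2308·7472673.553275)/(1 − 54033178.000605)
= -46560504.447330/-54033177.000605 = 0.861702

Final: 0.861702


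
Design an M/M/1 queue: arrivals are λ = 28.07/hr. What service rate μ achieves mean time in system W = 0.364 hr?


W = 1/(μ−λ) ⇒ μ − λ = 1/W = 1/0.364 = 2.7473
μ = λ + 1/W = 28.07 + 2.7473 = 30.8173 per hr

Final: 30.8173 /hr


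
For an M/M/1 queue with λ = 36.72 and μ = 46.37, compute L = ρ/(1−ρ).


ρ = λ/μ = 36.72/46.37 = 0.7919
L = ρ/(1−ρ) = 0.7919/(1 − 0.7919) = 0.7919/0.2081 = 3.8052

Final: 3.8052


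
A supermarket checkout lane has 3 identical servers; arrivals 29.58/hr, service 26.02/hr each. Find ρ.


ρ = λ/(cμ) = 29.58/(3·26.02) = 29.58/78.06 = 0.3789

Final: 0.3789


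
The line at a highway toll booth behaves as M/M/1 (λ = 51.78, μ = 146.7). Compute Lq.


ρ = 51.78/146.7 = 0.3530
Lq = ρ²/(1−ρ) = 0.1246/0.6470 = 0.1925

Final: 0.1925


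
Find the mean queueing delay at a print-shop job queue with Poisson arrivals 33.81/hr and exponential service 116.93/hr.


ρ = 33.81/116.93 = 0.2891
Wq = ρ/(μ−λ) = 0.2891/(116.93 − 33.81) = 0.2891/83.12 = 0.003479 hr

Final: 0.003479 hr


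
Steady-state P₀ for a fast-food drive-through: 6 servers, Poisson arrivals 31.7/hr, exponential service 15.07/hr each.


a = λ/μ = 31.7/15.07 = 2.1035; ρ = a/c = 0.3506
Σ_{k=0}^{5} a^k/k! (terms k=0..5) = 1.00000 + 2.10352 + 2.21239 + 1.55127 + 0.81578 + 0.34320 = 8.02616
Tail: a^6/(6!(1−ρ)) = 86.63154/(720·0.6494) = 0.18528
P₀ = 1/(8.02616 + 0.18528) = 1/8.21143 = 0.121781

Final: 0.121781


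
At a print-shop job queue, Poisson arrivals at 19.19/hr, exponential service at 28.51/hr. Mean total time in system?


W = 1/(μ−λ) = 1/(28.51 − 19.19) = 1/9.32 = 0.1073 hr

Final: 0.1073 hr


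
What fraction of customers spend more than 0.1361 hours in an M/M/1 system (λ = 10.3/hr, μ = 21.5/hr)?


W ~ Exponential(μ−λ) for M/M/1.
μ − λ = 21.5 − 10.3 = 11.2000
P(W > t) = e^{−(μ−λ)t} = e^{−1.5243} = 0.217769

Final: 0.217769


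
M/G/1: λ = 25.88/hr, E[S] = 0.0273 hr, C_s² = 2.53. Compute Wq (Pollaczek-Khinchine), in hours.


ρ = λ·E[S] = 25.88·0.0273 = 0.7065
E[S²] = E[S]²(1+C_s²) = 0.0273²·(1+2.53) = 0.002631
Wq = λ·E[S²]/(2(1−ρ)) = 25.88·0.002631/(2·0.2935) = 0.11600 hr

Final: 0.11600 hr


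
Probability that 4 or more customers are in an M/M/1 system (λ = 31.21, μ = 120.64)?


ρ = 31.21/120.64 = 0.2587
P(N ≥ n) = ρ^n = 0.2587^4 = 0.004479

Final: 0.004479


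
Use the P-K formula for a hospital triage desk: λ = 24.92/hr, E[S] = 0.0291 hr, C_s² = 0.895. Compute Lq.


ρ = λ·E[S] = 24.92·0.0291 = 0.7252
Lq = ρ²(1+C_s²)/(2(1−ρ)) = 0.5259·(1+0.895)/(2·0.2748)
= 0.5259·1.8950/0.5497 = 1.81301

Final: 1.81301


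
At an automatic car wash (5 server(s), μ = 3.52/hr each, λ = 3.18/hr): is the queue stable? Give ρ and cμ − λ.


Total capacity cμ = 5·3.52 = 17.60/hr
ρ = λ/(cμ) = 3.18/17.60 = 0.1807
Stable ⇔ ρ < 1: YES
Spare capacity = cμ − λ = 17.60 − 3.18 = 14.42/hr

Final: ρ = 0.1807; stable; margin = 14.42/hr


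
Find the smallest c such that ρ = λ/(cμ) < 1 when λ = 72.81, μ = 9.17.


Stability requires cμ > λ ⇔ c > λ/μ.
λ/μ = 72.81/9.17 = 7.9400
Minimum integer c = ⌊7.9400⌋ + 1 = 8
Check: 8·9.17 = 73.36 > 72.81, while 7·9.17 = 64.19 ≤ 72.81

Final: 8 servers


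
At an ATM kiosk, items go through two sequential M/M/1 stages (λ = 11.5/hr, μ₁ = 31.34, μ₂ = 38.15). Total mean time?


Each node sees arrival rate λ = 11.5/hr (tandem ⇒ throughput preserved).
W₁ = 1/(μ₁−λ) = 1/(31.34−11.5) = 0.05040 hr
W₂ = 1/(μ₂−λ) = 1/(38.15−11.5) = 0.03752 hr
W_total = W₁ + W₂ = 0.05040 + 0.03752 = 0.08793 hr

Final: 0.08793 hr


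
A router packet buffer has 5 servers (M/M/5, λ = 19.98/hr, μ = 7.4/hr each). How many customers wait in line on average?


a = λ/μ = 2.7000; ρ = a/5 = 0.5400
P₀ = 0.064770
Lq = P₀·a^c·ρ / (c!·(1−ρ)²) = 0.064770·143.48907·0.5400/(120·0.21160)
= 0.19765

Final: 0.19765


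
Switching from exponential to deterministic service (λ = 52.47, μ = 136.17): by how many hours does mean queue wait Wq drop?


ρ = 52.47/136.17 = 0.3853
Wq(M/M/1) = ρ/(μ−λ) = 0.3853/83.70 = 0.004604 hr
Wq(M/D/1) = ρ/(2(μ−λ)) = 0.002302 hr
Savings = 0.004604 − 0.002302 = 0.002302 hr

Final: 0.002302 hr


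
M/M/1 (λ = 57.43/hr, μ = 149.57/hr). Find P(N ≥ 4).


ρ = 57.43/149.57 = 0.3840
P(N ≥ n) = ρ^n = 0.3840^4 = 0.021736

Final: 0.021736


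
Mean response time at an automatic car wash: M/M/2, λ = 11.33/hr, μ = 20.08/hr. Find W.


a = 0.5642; ρ = 0.2821; P₀ = 0.559915
Lq = P₀·a^c·ρ/(c!(1−ρ)²) = 0.04879
Wq = Lq/λ = 0.04879/11.33 = 0.004307 hr
W = Wq + 1/μ = 0.004307 + 0.04980 = 0.05411 hr

Final: 0.05411 hr


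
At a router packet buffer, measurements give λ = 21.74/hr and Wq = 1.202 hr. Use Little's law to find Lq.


Lq = λWq = 21.74·1.202 = 26.1315

Final: 26.1315


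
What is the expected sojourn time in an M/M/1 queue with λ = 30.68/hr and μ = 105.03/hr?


W = 1/(μ−λ) = 1/(105.03 − 30.68) = 1/74.35 = 0.01345 hr

Final: 0.01345 hr


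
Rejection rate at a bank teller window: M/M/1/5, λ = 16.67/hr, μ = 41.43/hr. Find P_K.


ρ = λ/μ = 16.67/41.43 = 0.4024
P_K = (1−ρ)ρ^K/(1−ρ^(K+1)) = (0.5976·0.010546)/(1 − 0.004243)
= 0.006303/0.995757 = 0.006330

Final: 0.006330


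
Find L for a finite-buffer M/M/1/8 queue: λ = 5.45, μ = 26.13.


ρ = 5.45/26.13 = 0.2086
L = ρ[1 − (K+1)ρ^K + Kρ^(K+1)] / [(1−ρ)(1−ρ^(K+1))]
Numerator: 0.2086·(1 − 9·0.000003581 + 8·0.0000007470) = 0.208567
Denominator: (0.7914)·(0.999999) = 0.791427
L = 0.208567/0.791427 = 0.2635

Final: 0.2635


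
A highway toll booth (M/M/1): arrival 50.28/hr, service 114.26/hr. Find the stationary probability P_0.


ρ = 50.28/114.26 = 0.4400
P_n = (1−ρ)·ρ^n = (1 − 0.4400)·0.4400^0 = 0.5600·1.000000 = 0.559951

Final: 0.559951


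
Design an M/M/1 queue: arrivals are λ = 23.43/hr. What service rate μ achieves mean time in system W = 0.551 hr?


W = 1/(μ−λ) ⇒ μ − λ = 1/W = 1/0.551 = 1.8149
μ = λ + 1/W = 23.43 + 1.8149 = 25.2449 per hr

Final: 25.2449 /hr


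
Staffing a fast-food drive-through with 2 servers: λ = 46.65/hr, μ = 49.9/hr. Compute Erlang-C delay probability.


a = λ/μ = 0.9349; ρ = a/2 = 0.4674
P₀ = 0.362922 (from M/M/c formula)
C(c,a) = [a^c/(c!(1−ρ))]·P₀ = [0.87398/(2·0.5326)]·0.362922
= 0.82054·0.362922 = 0.297792

Final: 0.297792


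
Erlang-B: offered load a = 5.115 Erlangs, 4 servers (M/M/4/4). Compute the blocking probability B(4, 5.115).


B(c,a) = (a^c/c!) / Σ_{k=0}^{c} a^k/k!
a^4/4! = 28.521431
Σ terms (k=0..4): 1.00000 + 5.11500 + 13.08161 + 22.30415 + 28.52143 = 70.022193
B = 28.521431/70.022193 = 0.407320

Final: 0.407320


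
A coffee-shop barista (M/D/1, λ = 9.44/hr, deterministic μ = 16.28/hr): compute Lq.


ρ = 9.44/16.28 = 0.5799
M/D/1: Lq = ρ²/(2(1−ρ)) = 0.3362/(2·0.4201) = 0.40013

Final: 0.40013


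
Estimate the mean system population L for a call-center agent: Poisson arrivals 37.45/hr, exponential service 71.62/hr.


ρ = λ/μ = 37.45/71.62 = 0.5229
L = ρ/(1−ρ) = 0.5229/(1 − 0.5229) = 0.5229/0.4771 = 1.0960

Final: 1.0960


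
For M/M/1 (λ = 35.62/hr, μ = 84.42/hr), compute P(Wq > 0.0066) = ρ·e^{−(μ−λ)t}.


ρ = 35.62/84.42 = 0.4219
P(Wq > t) = ρ·e^{−(μ−λ)t} = 0.4219·e^{−0.3221}
= 0.4219·0.724640 = 0.305753

Final: 0.305753


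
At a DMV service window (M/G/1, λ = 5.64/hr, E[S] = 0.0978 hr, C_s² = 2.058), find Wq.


ρ = λ·E[S] = 5.64·0.0978 = 0.5516
E[S²] = E[S]²(1+C_s²) = 0.0978²·(1+2.058) = 0.029249
Wq = λ·E[S²]/(2(1−ρ)) = 5.64·0.029249/(2·0.4484) = 0.18395 hr

Final: 0.18395 hr


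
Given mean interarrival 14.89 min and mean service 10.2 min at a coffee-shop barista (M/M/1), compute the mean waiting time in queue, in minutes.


λ = 60/14.89 = 4.0296 /hr
μ = 60/10.2 = 5.8824 /hr
ρ = λ/μ = 4.0296/5.8824 = 0.6850
Wq = ρ/(μ−λ) = 0.6850/(5.8824−4.0296) = 0.36972 hr
In minutes: 0.36972·60 = 22.183 min

Final: 22.183 min


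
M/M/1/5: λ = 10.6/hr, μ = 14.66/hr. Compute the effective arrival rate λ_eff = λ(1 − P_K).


ρ = 0.7231; P_K = (1−ρ)ρ^5/(1−ρ^6) = 0.063859
λ_eff = λ(1 − P_K) = 10.6·(1 − 0.063859) = 10.6·0.936141 = 9.9231 /hr

Final: 9.9231 /hr


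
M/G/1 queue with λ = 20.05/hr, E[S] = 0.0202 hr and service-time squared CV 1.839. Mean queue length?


ρ = λ·E[S] = 20.05·0.0202 = 0.4050
Lq = ρ²(1+C_s²)/(2(1−ρ)) = 0.1640·(1+1.839)/(2·0.5950)
= 0.1640·2.8390/1.1900 = 0.39134

Final: 0.39134


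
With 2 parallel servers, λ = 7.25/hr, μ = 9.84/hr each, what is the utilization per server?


ρ = λ/(cμ) = 7.25/(2·9.84) = 7.25/19.68 = 0.3684

Final: 0.3684


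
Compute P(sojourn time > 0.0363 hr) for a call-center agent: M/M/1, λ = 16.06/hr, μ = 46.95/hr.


W ~ Exponential(μ−λ) for M/M/1.
μ − λ = 46.95 − 16.06 = 30.8900
P(W > t) = e^{−(μ−λ)t} = e^{−1.1213} = 0.325854

Final: 0.325854


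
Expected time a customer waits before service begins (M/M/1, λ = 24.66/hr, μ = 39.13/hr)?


ρ = 24.66/39.13 = 0.6302
Wq = ρ/(μ−λ) = 0.6302/(39.13 − 24.66) = 0.6302/14.47 = 0.04355 hr

Final: 0.04355 hr


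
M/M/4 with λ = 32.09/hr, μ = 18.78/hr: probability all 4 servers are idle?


a = λ/μ = 32.09/18.78 = 1.7087; ρ = a/c = 0.4272
Σ_{k=0}^{3} a^k/k! (terms k=0..3) = 1.00000 + 1.70873 + 1.45988 + 0.83152 = 5.00013
Tail: a^4/(4!(1−ρ)) = 8.52504/(24·0.5728) = 0.62011
P₀ = 1/(5.00013 + 0.62011) = 1/5.62024 = 0.177928

Final: 0.177928


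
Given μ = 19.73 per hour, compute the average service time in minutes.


Mean service time = 1/μ = 1/19.73 hour = 0.05068 hour
In minutes: 0.05068 × 60 = 3.0411 min

Final: 3.0411 min


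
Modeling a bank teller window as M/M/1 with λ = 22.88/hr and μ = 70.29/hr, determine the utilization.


ρ = λ/μ = 22.88/70.29 = 0.3255

Final: 0.3255


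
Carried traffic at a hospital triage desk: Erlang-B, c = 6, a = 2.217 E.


B(6,2.217) = 0.018106 (Erlang-B)
Carried load = a(1 − B) = 2.217·(1 − 0.018106) = 2.217·0.981894 = 2.1769 E

Final: 2.1769 Erlangs


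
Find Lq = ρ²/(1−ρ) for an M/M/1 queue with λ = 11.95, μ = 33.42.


ρ = 11.95/33.42 = 0.3576
Lq = ρ²/(1−ρ) = 0.1279/0.6424 = 0.1990

Final: 0.1990


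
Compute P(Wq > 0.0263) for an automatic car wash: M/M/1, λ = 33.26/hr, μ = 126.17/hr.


ρ = 33.26/126.17 = 0.2636
P(Wq > t) = ρ·e^{−(μ−λ)t} = 0.2636·e^{−2.4435}
= 0.2636·0.086853 = 0.022896

Final: 0.022896


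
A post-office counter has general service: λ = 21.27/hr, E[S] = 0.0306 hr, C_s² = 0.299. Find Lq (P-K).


ρ = λ·E[S] = 21.27·0.0306 = 0.6509
Lq = ρ²(1+C_s²)/(2(1−ρ)) = 0.4236·(1+0.299)/(2·0.3491)
= 0.4236·1.2990/0.6983 = 0.78806

Final: 0.78806


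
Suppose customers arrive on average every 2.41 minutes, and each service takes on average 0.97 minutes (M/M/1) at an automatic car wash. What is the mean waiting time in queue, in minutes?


λ = 60/2.41 = 24.8963 /hr
μ = 60/0.97 = 61.8557 /hr
ρ = λ/μ = 24.8963/61.8557 = 0.4025
Wq = ρ/(μ−λ) = 0.4025/(61.8557−24.8963) = 0.01089 hr
In minutes: 0.01089·60 = 0.6534 min

Final: 0.6534 min


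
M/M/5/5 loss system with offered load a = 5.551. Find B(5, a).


B(c,a) = (a^c/c!) / Σ_{k=0}^{c} a^k/k!
a^5/5! = 43.921270
Σ terms (k=0..5): 1.00000 + 5.55100 + 15.40680 + 28.50772 + 39.56158 + 43.92127 = 133.948371
B = 43.921270/133.948371 = 0.327897

Final: 0.327897


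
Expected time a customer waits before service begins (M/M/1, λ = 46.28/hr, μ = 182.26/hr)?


ρ = 46.28/182.26 = 0.2539
Wq = ρ/(μ−λ) = 0.2539/(182.26 − 46.28) = 0.2539/135.98 = 0.001867 hr

Final: 0.001867 hr


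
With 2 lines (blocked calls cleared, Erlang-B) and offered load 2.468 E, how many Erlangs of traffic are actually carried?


B(2,2.468) = 0.467568 (Erlang-B)
Carried load = a(1 − B) = 2.468·(1 − 0.467568) = 2.468·0.532432 = 1.3140 E

Final: 1.3140 Erlangs


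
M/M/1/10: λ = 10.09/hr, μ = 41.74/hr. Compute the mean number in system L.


ρ = 10.09/41.74 = 0.2417
L = ρ[1 − (K+1)ρ^K + Kρ^(K+1)] / [(1−ρ)(1−ρ^(K+1))]
Numerator: 0.2417·(1 − 11·0.0000006814 + 10·0.0000001647) = 0.241733
Denominator: (0.7583)·(1.000000) = 0.758265
L = 0.241733/0.758265 = 0.3188

Final: 0.3188


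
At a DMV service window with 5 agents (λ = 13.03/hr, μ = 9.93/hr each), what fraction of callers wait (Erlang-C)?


a = λ/μ = 1.3122; ρ = a/5 = 0.2624
P₀ = 0.269024 (from M/M/c formula)
C(c,a) = [a^c/(c!(1−ρ))]·P₀ = [3.89023/(120·0.7376)]·0.269024
= 0.04395·0.269024 = 0.011825

Final: 0.011825


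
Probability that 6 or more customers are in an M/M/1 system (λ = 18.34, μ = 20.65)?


ρ = 18.34/20.65 = 0.8881
P(N ≥ n) = ρ^n = 0.8881^6 = 0.490767

Final: 0.490767


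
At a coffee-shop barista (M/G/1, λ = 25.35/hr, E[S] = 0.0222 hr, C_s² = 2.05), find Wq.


ρ = λ·E[S] = 25.35·0.0222 = 0.5628
E[S²] = E[S]²(1+C_s²) = 0.0222²·(1+2.05) = 0.001503
Wq = λ·E[S²]/(2(1−ρ)) = 25.35·0.001503/(2·0.4372) = 0.04358 hr

Final: 0.04358 hr


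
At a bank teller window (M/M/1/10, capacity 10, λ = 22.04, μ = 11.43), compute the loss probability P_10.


ρ = λ/μ = 22.04/11.43 = 1.9283
P_K = (1−ρ)ρ^K/(1−ρ^(K+1)) = (-0.9283·710.646461)/(1 − 1370.310412)
= -659.663951/-1369.310412 = 0.481749

Final: 0.481749


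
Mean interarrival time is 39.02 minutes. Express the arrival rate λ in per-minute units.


λ = 1/(interarrival time) in consistent units.
1 minute = 1 min, so λ = 1/39.02 = 0.02563 per minute

Final: 0.02563 /min


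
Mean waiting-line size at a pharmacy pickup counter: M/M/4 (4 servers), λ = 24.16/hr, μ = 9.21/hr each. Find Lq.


a = λ/μ = 2.6232; ρ = a/4 = 0.6558
P₀ = 0.063271
Lq = P₀·a^c·ρ / (c!·(1−ρ)²) = 0.063271·47.35319·0.6558/(24·0.11847)
= 0.69107

Final: 0.69107


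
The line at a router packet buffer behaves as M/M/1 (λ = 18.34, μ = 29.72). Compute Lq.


ρ = 18.34/29.72 = 0.6171
Lq = ρ²/(1−ρ) = 0.3808/0.3829 = 0.9945

Final: 0.9945


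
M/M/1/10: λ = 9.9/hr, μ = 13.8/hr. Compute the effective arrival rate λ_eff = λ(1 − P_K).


ρ = 0.7174; P_K = (1−ρ)ρ^10/(1−ρ^11) = 0.010475
λ_eff = λ(1 − P_K) = 9.9·(1 − 0.010475) = 9.9·0.989525 = 9.7963 /hr

Final: 9.7963 /hr


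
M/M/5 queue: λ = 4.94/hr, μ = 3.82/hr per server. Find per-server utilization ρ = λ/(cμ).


ρ = λ/(cμ) = 4.94/(5·3.82) = 4.94/19.10 = 0.2586

Final: 0.2586


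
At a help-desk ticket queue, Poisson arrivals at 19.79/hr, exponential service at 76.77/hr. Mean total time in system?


W = 1/(μ−λ) = 1/(76.77 − 19.79) = 1/56.98 = 0.01755 hr

Final: 0.01755 hr


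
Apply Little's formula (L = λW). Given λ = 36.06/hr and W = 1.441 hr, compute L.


L = λW = 36.06·1.441 = 51.9625

Final: 51.9625


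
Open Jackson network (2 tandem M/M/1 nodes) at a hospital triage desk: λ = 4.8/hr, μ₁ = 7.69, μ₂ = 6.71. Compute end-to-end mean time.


Each node sees arrival rate λ = 4.8/hr (tandem ⇒ throughput preserved).
W₁ = 1/(μ₁−λ) = 1/(7.69−4.8) = 0.34602 hr
W₂ = 1/(μ₂−λ) = 1/(6.71−4.8) = 0.52356 hr
W_total = W₁ + W₂ = 0.34602 + 0.52356 = 0.86958 hr

Final: 0.86958 hr


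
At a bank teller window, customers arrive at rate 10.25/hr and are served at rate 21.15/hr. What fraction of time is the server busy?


ρ = λ/μ = 10.25/21.15 = 0.4846

Final: 0.4846


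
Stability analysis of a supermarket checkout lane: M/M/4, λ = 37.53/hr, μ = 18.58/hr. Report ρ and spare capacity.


Total capacity cμ = 4·18.58 = 74.32/hr
ρ = λ/(cμ) = 37.53/74.32 = 0.5050
Stable ⇔ ρ < 1: YES
Spare capacity = cμ − λ = 74.32 − 37.53 = 36.79/hr

Final: ρ = 0.5050; stable; margin = 36.79/hr


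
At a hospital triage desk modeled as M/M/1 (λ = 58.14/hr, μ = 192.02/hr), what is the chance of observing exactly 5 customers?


ρ = 58.14/192.02 = 0.3028
P_n = (1−ρ)·ρ^n = (1 − 0.3028)·0.3028^5 = 0.6972·0.002545 = 0.001774

Final: 0.001774


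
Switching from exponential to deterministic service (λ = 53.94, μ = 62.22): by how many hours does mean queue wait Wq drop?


ρ = 53.94/62.22 = 0.8669
Wq(M/M/1) = ρ/(μ−λ) = 0.8669/8.28 = 0.10470 hr
Wq(M/D/1) = ρ/(2(μ−λ)) = 0.05235 hr
Savings = 0.10470 − 0.05235 = 0.05235 hr

Final: 0.05235 hr


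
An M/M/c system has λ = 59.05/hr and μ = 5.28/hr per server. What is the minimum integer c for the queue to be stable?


Stability requires cμ > λ ⇔ c > λ/μ.
λ/μ = 59.05/5.28 = 11.1837
Minimum integer c = ⌊11.1837⌋ + 1 = 12
Check: 12·5.28 = 63.36 > 59.05, while 11·5.28 = 58.08 ≤ 59.05

Final: 12 servers


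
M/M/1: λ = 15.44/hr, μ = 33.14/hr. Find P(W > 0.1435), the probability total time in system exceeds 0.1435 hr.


W ~ Exponential(μ−λ) for M/M/1.
μ − λ = 33.14 − 15.44 = 17.7000
P(W > t) = e^{−(μ−λ)t} = e^{−2.5400} = 0.078870

Final: 0.078870


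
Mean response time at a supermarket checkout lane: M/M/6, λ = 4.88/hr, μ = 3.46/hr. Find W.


a = 1.4104; ρ = 0.2351; P₀ = 0.244003
Lq = P₀·a^c·ρ/(c!(1−ρ)²) = 0.001072
Wq = Lq/λ = 0.001072/4.88 = 0.0002196 hr
W = Wq + 1/μ = 0.0002196 + 0.28902 = 0.28924 hr

Final: 0.28924 hr


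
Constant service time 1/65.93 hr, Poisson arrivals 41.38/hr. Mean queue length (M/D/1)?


ρ = 41.38/65.93 = 0.6276
M/D/1: Lq = ρ²/(2(1−ρ)) = 0.3939/(2·0.3724) = 0.52895

Final: 0.52895


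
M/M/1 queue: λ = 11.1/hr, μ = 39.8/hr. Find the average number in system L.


ρ = λ/μ = 11.1/39.8 = 0.2789
L = ρ/(1−ρ) = 0.2789/(1 − 0.2789) = 0.2789/0.7211 = 0.3868

Final: 0.3868


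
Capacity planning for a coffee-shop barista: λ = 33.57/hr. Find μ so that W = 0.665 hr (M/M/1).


W = 1/(μ−λ) ⇒ μ − λ = 1/W = 1/0.665 = 1.5038
μ = λ + 1/W = 33.57 + 1.5038 = 35.0738 per hr

Final: 35.0738 /hr


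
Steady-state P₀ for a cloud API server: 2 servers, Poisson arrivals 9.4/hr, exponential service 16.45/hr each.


a = λ/μ = 9.4/16.45 = 0.5714; ρ = a/c = 0.2857
Σ_{k=0}^{1} a^k/k! (terms k=0..1) = 1.00000 + 0.57143 = 1.57143
Tail: a^2/(2!(1−ρ)) = 0.32653/(2·0.7143) = 0.22857
P₀ = 1/(1.57143 + 0.22857) = 1/1.80000 = 0.555556

Final: 0.555556


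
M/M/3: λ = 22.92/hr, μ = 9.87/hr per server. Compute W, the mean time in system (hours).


a = 2.3222; ρ = 0.7741; P₀ = 0.065548
Lq = P₀·a^c·ρ/(c!(1−ρ)²) = 2.07445
Wq = Lq/λ = 2.07445/22.92 = 0.09051 hr
W = Wq + 1/μ = 0.09051 + 0.10132 = 0.19183 hr

Final: 0.19183 hr


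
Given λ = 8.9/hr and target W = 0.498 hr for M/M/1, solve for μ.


W = 1/(μ−λ) ⇒ μ − λ = 1/W = 1/0.498 = 2.0080
μ = λ + 1/W = 8.9 + 2.0080 = 10.9080 per hr

Final: 10.9080 /hr


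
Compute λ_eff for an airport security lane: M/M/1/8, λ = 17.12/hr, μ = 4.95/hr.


ρ = 3.4586; P_K = (1−ρ)ρ^8/(1−ρ^9) = 0.710875
λ_eff = λ(1 − P_K) = 17.12·(1 − 0.710875) = 17.12·0.289125 = 4.9498 /hr

Final: 4.9498 /hr


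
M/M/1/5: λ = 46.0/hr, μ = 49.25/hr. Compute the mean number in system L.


ρ = 46.0/49.25 = 0.9340
L = ρ[1 − (K+1)ρ^K + Kρ^(K+1)] / [(1−ρ)(1−ρ^(K+1))]
Numerator: 0.9340·(1 − 6·0.710817 + 5·0.663911) = 0.051043
Denominator: (0.06599)·(0.336089) = 0.022178
L = 0.051043/0.022178 = 2.3015

Final: 2.3015


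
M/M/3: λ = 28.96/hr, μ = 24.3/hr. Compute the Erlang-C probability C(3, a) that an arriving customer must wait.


a = λ/μ = 1.1918; ρ = a/3 = 0.3973
P₀ = 0.296738 (from M/M/c formula)
C(c,a) = [a^c/(c!(1−ρ))]·P₀ = [1.69269/(6·0.6027)]·0.296738
= 0.46805·0.296738 = 0.138888

Final: 0.138888


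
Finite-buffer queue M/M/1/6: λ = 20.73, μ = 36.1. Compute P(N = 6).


ρ = λ/μ = 20.73/36.1 = 0.5742
P_K = (1−ρ)ρ^K/(1−ρ^(K+1)) = (0.4258·0.035855)/(1 − 0.020589)
= 0.015266/0.979411 = 0.015587

Final: 0.015587


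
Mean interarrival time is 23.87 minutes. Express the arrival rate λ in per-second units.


λ = 1/(interarrival time) in consistent units.
1 second = 0.0166667 min, so λ = 0.0166667/23.87 = 0.0006982 per second

Final: 0.0006982 /sec


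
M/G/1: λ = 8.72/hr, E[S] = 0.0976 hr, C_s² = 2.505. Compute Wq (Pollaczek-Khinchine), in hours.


ρ = λ·E[S] = 8.72·0.0976 = 0.8511
E[S²] = E[S]²(1+C_s²) = 0.0976²·(1+2.505) = 0.033388
Wq = λ·E[S²]/(2(1−ρ)) = 8.72·0.033388/(2·0.1489) = 0.97746 hr

Final: 0.97746 hr


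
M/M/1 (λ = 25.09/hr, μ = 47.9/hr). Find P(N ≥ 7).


ρ = 25.09/47.9 = 0.5238
P(N ≥ n) = ρ^n = 0.5238^7 = 0.010818

Final: 0.010818


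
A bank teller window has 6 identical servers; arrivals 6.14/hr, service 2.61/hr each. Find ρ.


ρ = λ/(cμ) = 6.14/(6·2.61) = 6.14/15.66 = 0.3921

Final: 0.3921


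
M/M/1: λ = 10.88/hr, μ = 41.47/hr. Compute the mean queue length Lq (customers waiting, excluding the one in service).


ρ = 10.88/41.47 = 0.2624
Lq = ρ²/(1−ρ) = 0.06883/0.7376 = 0.09331

Final: 0.09331


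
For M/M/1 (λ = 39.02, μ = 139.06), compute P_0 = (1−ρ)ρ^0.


ρ = 39.02/139.06 = 0.2806
P_n = (1−ρ)·ρ^n = (1 − 0.2806)·0.2806^0 = 0.7194·1.000000 = 0.719402

Final: 0.719402


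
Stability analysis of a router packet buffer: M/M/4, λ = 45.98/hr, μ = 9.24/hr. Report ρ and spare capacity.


Total capacity cμ = 4·9.24 = 36.96/hr
ρ = λ/(cμ) = 45.98/36.96 = 1.2440
Stable ⇔ ρ < 1: NO
Spare capacity = cμ − λ = 36.96 − 45.98 = -9.02/hr

Final: ρ = 1.2440; unstable; margin = -9.02/hr


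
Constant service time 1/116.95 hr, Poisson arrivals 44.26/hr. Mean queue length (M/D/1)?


ρ = 44.26/116.95 = 0.3785
M/D/1: Lq = ρ²/(2(1−ρ)) = 0.1432/(2·0.6215) = 0.11522

Final: 0.11522


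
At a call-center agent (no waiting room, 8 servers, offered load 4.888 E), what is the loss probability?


B(c,a) = (a^c/c!) / Σ_{k=0}^{c} a^k/k!
a^8/8! = 8.082190
Σ terms (k=0..8): 1.00000 + 4.88800 + 11.94627 + 19.46446 + 23.78557 + 23.25277 + 18.94326 + 13.22781 + 8.08219 = 124.590328
B = 8.082190/124.590328 = 0.064870

Final: 0.064870


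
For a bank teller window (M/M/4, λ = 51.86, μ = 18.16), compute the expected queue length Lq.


a = λ/μ = 2.8557; ρ = a/4 = 0.7139
P₀ = 0.046508
Lq = P₀·a^c·ρ / (c!·(1−ρ)²) = 0.046508·66.50690·0.7139/(24·0.08184)
= 1.12434

Final: 1.12434


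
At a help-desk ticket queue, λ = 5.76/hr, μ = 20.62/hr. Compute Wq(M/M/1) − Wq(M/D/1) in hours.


ρ = 5.76/20.62 = 0.2793
Wq(M/M/1) = ρ/(μ−λ) = 0.2793/14.86 = 0.01880 hr
Wq(M/D/1) = ρ/(2(μ−λ)) = 0.009399 hr
Savings = 0.01880 − 0.009399 = 0.009399 hr

Final: 0.009399 hr


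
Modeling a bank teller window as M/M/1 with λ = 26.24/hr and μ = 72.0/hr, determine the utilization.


ρ = λ/μ = 26.24/72.0 = 0.3644

Final: 0.3644


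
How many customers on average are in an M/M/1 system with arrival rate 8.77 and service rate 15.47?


ρ = λ/μ = 8.77/15.47 = 0.5669
L = ρ/(1−ρ) = 0.5669/(1 − 0.5669) = 0.5669/0.4331 = 1.3090

Final: 1.3090


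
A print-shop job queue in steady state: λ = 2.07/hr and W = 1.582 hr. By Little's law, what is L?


L = λW = 2.07·1.582 = 3.2747

Final: 3.2747


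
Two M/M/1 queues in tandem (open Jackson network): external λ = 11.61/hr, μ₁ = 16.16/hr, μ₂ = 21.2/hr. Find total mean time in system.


Each node sees arrival rate λ = 11.61/hr (tandem ⇒ throughput preserved).
W₁ = 1/(μ₁−λ) = 1/(16.16−11.61) = 0.21978 hr
W₂ = 1/(μ₂−λ) = 1/(21.2−11.61) = 0.10428 hr
W_total = W₁ + W₂ = 0.21978 + 0.10428 = 0.32406 hr

Final: 0.32406 hr


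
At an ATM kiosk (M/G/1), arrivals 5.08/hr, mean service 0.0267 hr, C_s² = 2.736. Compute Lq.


ρ = λ·E[S] = 5.08·0.0267 = 0.1356
Lq = ρ²(1+C_s²)/(2(1−ρ)) = 0.01840·(1+2.736)/(2·0.8644)
= 0.01840·3.7360/1.7287 = 0.03976

Final: 0.03976


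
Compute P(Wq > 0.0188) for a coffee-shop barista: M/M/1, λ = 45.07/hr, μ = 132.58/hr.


ρ = 45.07/132.58 = 0.3399
P(Wq > t) = ρ·e^{−(μ−λ)t} = 0.3399·e^{−1.6452}
= 0.3399·0.192976 = 0.065601

Final: 0.065601


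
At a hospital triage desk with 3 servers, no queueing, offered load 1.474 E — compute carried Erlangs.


B(3,1.474) = 0.130372 (Erlang-B)
Carried load = a(1 − B) = 1.474·(1 − 0.130372) = 1.474·0.869628 = 1.2818 E

Final: 1.2818 Erlangs


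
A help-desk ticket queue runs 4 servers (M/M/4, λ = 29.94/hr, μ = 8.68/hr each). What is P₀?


a = λ/μ = 29.94/8.68 = 3.4493; ρ = a/c = 0.8623
Σ_{k=0}^{3} a^k/k! (terms k=0..3) = 1.00000 + 3.44931 + 5.94887 + 6.83982 = 17.23800
Tail: a^4/(4!(1−ρ)) = 141.55600/(24·0.1377) = 42.84191
P₀ = 1/(17.23800 + 42.84191) = 1/60.07991 = 0.016644

Final: 0.016644


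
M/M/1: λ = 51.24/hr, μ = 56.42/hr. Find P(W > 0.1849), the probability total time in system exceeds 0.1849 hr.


W ~ Exponential(μ−λ) for M/M/1.
μ − λ = 56.42 − 51.24 = 5.1800
P(W > t) = e^{−(μ−λ)t} = e^{−0.9578} = 0.383743

Final: 0.383743


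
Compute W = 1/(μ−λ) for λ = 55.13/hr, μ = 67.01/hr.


W = 1/(μ−λ) = 1/(67.01 − 55.13) = 1/11.88 = 0.08418 hr

Final: 0.08418 hr


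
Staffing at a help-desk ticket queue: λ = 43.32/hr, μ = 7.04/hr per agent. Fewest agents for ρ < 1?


Stability requires cμ > λ ⇔ c > λ/μ.
λ/μ = 43.32/7.04 = 6.1534
Minimum integer c = ⌊6.1534⌋ + 1 = 7
Check: 7·7.04 = 49.28 > 43.32, while 6·7.04 = 42.24 ≤ 43.32

Final: 7 servers


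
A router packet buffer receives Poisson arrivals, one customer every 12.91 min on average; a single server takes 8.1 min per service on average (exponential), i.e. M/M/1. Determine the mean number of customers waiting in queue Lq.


λ = 60/12.91 = 4.6476 /hr
μ = 60/8.1 = 7.4074 /hr
ρ = λ/μ = 4.6476/7.4074 = 0.6274
Lq = ρ²/(1−ρ) = 0.3937/0.3726 = 1.0566

Final: 1.0566


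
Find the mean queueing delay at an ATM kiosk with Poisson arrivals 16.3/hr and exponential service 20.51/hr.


ρ = 16.3/20.51 = 0.7947
Wq = ρ/(μ−λ) = 0.7947/(20.51 − 16.3) = 0.7947/4.21 = 0.1888 hr

Final: 0.1888 hr


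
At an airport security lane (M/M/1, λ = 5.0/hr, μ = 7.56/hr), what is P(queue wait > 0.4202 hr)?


ρ = 5.0/7.56 = 0.6614
P(Wq > t) = ρ·e^{−(μ−λ)t} = 0.6614·e^{−1.0757}
= 0.6614·0.341055 = 0.225565

Final: 0.225565


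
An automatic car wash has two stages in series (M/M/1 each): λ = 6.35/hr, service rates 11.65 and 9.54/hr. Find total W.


Each node sees arrival rate λ = 6.35/hr (tandem ⇒ throughput preserved).
W₁ = 1/(μ₁−λ) = 1/(11.65−6.35) = 0.18868 hr
W₂ = 1/(μ₂−λ) = 1/(9.54−6.35) = 0.31348 hr
W_total = W₁ + W₂ = 0.18868 + 0.31348 = 0.50216 hr

Final: 0.50216 hr


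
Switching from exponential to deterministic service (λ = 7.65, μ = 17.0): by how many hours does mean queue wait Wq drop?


ρ = 7.65/17.0 = 0.4500
Wq(M/M/1) = ρ/(μ−λ) = 0.4500/9.35 = 0.04813 hr
Wq(M/D/1) = ρ/(2(μ−λ)) = 0.02406 hr
Savings = 0.04813 − 0.02406 = 0.02406 hr

Final: 0.02406 hr


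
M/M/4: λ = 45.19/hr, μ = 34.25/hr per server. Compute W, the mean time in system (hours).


a = 1.3194; ρ = 0.3299; P₀ = 0.265880
Lq = P₀·a^c·ρ/(c!(1−ρ)²) = 0.02466
Wq = Lq/λ = 0.02466/45.19 = 0.0005457 hr
W = Wq + 1/μ = 0.0005457 + 0.02920 = 0.02974 hr

Final: 0.02974 hr


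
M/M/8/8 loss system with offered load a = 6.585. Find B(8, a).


B(c,a) = (a^c/c!) / Σ_{k=0}^{c} a^k/k!
a^8/8! = 87.685082
Σ terms (k=0..8): 1.00000 + 6.58500 + 21.68111 + 47.59004 + 78.34511 + 103.18051 + 113.24060 + 106.52705 + 87.68508 = 565.834507
B = 87.685082/565.834507 = 0.154966

Final: 0.154966


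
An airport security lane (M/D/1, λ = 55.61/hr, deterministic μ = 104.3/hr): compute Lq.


ρ = 55.61/104.3 = 0.5332
M/D/1: Lq = ρ²/(2(1−ρ)) = 0.2843/(2·0.4668) = 0.30448

Final: 0.30448


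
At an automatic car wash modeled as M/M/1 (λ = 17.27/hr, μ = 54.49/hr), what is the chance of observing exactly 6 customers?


ρ = 17.27/54.49 = 0.3169
P_n = (1−ρ)·ρ^n = (1 − 0.3169)·0.3169^6 = 0.6831·0.001014 = 0.0006923

Final: 0.0006923


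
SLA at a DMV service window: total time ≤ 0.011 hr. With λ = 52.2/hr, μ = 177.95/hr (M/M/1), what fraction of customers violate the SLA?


W ~ Exponential(μ−λ) for M/M/1.
μ − λ = 177.95 − 52.2 = 125.7500
P(W > t) = e^{−(μ−λ)t} = e^{−1.3832} = 0.250762

Final: 0.250762
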